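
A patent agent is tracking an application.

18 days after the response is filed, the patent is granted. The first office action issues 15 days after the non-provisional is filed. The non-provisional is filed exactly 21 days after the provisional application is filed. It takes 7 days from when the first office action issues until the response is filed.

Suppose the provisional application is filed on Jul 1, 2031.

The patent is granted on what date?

Aug 31, 2031

The provisional application is filed: Jul 1, 2031.
The non-provisional is filed: Jul 1, 2031 + 21 days = Jul 22, 2031.
The first office action issues: Jul 22, 2031 + 15 days = Aug 6, 2031.
The response is filed: Aug 6, 2031 + 7 days = Aug 13, 2031.
The patent is granted: Aug 13, 2031 + 18 days = Aug 31, 2031.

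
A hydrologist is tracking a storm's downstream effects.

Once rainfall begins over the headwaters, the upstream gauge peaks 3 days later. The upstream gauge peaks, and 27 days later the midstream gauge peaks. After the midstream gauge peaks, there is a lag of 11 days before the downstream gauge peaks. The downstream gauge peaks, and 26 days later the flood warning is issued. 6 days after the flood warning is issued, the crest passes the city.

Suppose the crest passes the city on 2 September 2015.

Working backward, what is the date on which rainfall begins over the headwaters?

21 June 2015

The crest passes the city: Sep 2, 2015.
The flood warning is issued: Sep 2, 2015 − 6 days = Aug 27, 2015.
The downstream gauge peaks: Aug 27, 2015 − 26 days = Aug 1, 2015.
The midstream gauge peaks: Aug 1, 2015 − 11 days = Jul 21, 2015.
The upstream gauge peaks: Jul 21, 2015 − 27 days = Jun 24, 2015.
Rainfall begins over the headwaters: Jun 24, 2015 − 3 days = Jun 21, 2015.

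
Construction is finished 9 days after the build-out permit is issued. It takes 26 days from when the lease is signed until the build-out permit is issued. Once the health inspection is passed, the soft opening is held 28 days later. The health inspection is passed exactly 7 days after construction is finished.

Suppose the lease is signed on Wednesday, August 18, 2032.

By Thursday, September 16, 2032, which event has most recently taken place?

The build-out permit is issued

The lease is signed: Aug 18, 2032.
The build-out permit is issued: Aug 18, 2032 + 26 days = Sep 13, 2032.
Construction is finished: Sep 13, 2032 + 9 days = Sep 22, 2032.
The health inspection is passed: Sep 22, 2032 + 7 days = Sep 29, 2032.
The soft opening is held: Sep 29, 2032 + 28 days = Oct 27, 2032.
Sep 16, 2032 falls between when the build-out permit is issued (Sep 13, 2032) and when construction is finished (Sep 22, 2032).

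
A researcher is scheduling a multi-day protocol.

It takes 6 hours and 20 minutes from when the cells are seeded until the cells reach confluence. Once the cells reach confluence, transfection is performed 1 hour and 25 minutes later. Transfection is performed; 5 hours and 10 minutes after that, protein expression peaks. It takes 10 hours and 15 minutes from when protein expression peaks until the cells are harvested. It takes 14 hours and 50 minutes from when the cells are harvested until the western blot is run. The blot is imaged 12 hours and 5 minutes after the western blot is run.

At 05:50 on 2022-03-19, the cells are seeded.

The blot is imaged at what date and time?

The cells are seeded: 05:50 Mar 19, 2022.
The cells reach confluence: 05:50 Mar 19, 2022 + 6h20m = 12:10 Mar 19, 2022.
Transfection is performed: 12:10 Mar 19, 2022 + 1h25m = 13:35 Mar 19, 2022.
Protein expression peaks: 13:35 Mar 19, 2022 + 5h10m = 18:45 Mar 19, 2022.
The cells are harvested: 18:45 Mar 19, 2022 + 10h15m = 05:00 Mar 20, 2022.
The western blot is run: 05:00 Mar 20, 2022 + 14h50m = 19:50 Mar 20, 2022.
The blot is imaged: 19:50 Mar 20, 2022 + 12h05m = 07:55 Mar 21, 2022.

07:55 on 2022-03-21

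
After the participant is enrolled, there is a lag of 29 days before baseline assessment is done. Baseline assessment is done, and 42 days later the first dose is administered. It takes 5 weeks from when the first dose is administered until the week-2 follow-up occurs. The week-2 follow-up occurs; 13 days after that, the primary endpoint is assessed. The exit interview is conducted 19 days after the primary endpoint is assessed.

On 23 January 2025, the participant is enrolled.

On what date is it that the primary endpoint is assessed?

22 May 2025

The participant is enrolled: Jan 23, 2025.
Baseline assessment is done: Jan 23, 2025 + 29 days = Feb 21, 2025.
The first dose is administered: Feb 21, 2025 + 42 days = Apr 4, 2025.
The week-2 follow-up occurs: Apr 4, 2025 + 5 weeks = May 9, 2025.
The primary endpoint is assessed: May 9, 2025 + 13 days = May 22, 2025.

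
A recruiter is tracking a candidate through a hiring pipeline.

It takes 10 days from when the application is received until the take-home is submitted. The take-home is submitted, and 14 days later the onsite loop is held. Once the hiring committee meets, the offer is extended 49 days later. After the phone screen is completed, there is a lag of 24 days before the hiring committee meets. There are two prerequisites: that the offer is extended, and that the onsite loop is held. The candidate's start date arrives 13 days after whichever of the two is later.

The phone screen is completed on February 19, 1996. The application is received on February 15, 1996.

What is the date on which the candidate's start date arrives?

The phone screen is completed: Feb 19, 1996.
The hiring committee meets: Feb 19, 1996 + 24 days = Mar 14, 1996.
The offer is extended: Mar 14, 1996 + 49 days = May 2, 1996.
The application is received: Feb 15, 1996.
The take-home is submitted: Feb 15, 1996 + 10 days = Feb 25, 1996.
The onsite loop is held: Feb 25, 1996 + 14 days = Mar 10, 1996.
Both prerequisites met — the offer is extended (May 2, 1996), the onsite loop is held (Mar 10, 1996); the later is May 2, 1996.
The candidate's start date arrives: May 2, 1996 + 13 days = May 15, 1996.

May 15, 1996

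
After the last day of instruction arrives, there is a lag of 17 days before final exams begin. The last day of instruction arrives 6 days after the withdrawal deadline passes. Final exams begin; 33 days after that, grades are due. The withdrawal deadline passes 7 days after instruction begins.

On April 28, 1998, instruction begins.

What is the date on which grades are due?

June 30, 1998

Instruction begins: Apr 28, 1998.
The withdrawal deadline passes: Apr 28, 1998 + 7 days = May 5, 1998.
The last day of instruction arrives: May 5, 1998 + 6 days = May 11, 1998.
Final exams begin: May 11, 1998 + 17 days = May 28, 1998.
Grades are due: May 28, 1998 + 33 days = Jun 30, 1998.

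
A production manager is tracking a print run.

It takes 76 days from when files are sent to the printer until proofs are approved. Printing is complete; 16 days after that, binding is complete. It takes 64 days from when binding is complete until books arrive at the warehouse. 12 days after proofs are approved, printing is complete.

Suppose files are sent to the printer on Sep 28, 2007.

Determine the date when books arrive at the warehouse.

Mar 14, 2008

Files are sent to the printer: Sep 28, 2007.
Proofs are approved: Sep 28, 2007 + 76 days = Dec 13, 2007.
Printing is complete: Dec 13, 2007 + 12 days = Dec 25, 2007.
Binding is complete: Dec 25, 2007 + 16 days = Jan 10, 2008.
Books arrive at the warehouse: Jan 10, 2008 + 64 days = Mar 14, 2008.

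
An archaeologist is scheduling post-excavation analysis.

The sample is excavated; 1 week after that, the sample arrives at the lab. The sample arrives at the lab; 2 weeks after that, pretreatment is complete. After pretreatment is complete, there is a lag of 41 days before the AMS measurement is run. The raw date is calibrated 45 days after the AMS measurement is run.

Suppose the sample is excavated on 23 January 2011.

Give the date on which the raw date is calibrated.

10 May 2011

The sample is excavated: Jan 23, 2011.
The sample arrives at the lab: Jan 23, 2011 + 1 week = Jan 30, 2011.
Pretreatment is complete: Jan 30, 2011 + 2 weeks = Feb 13, 2011.
The AMS measurement is run: Feb 13, 2011 + 41 days = Mar 26, 2011.
The raw date is calibrated: Mar 26, 2011 + 45 days = May 10, 2011.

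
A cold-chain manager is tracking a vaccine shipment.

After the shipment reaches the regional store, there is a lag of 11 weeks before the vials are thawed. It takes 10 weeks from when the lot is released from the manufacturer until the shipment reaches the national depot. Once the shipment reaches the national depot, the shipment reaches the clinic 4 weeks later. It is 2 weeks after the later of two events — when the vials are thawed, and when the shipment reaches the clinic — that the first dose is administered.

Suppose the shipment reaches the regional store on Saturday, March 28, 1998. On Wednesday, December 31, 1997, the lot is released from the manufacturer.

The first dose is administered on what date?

The shipment reaches the regional store: Mar 28, 1998.
The vials are thawed: Mar 28, 1998 + 11 weeks = Jun 13, 1998.
The lot is released from the manufacturer: Dec 31, 1997.
The shipment reaches the national depot: Dec 31, 1997 + 10 weeks = Mar 11, 1998.
The shipment reaches the clinic: Mar 11, 1998 + 4 weeks = Apr 8, 1998.
Both prerequisites met — the vials are thawed (Jun 13, 1998), the shipment reaches the clinic (Apr 8, 1998); the later is Jun 13, 1998.
The first dose is administered: Jun 13, 1998 + 2 weeks = Jun 27, 1998.

Saturday, June 27, 1998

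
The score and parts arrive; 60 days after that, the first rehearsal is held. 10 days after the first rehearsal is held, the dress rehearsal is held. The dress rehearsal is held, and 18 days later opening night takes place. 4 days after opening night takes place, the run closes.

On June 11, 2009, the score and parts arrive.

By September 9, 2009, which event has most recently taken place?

Opening night takes place

The score and parts arrive: Jun 11, 2009.
The first rehearsal is held: Jun 11, 2009 + 60 days = Aug 10, 2009.
The dress rehearsal is held: Aug 10, 2009 + 10 days = Aug 20, 2009.
Opening night takes place: Aug 20, 2009 + 18 days = Sep 7, 2009.
The run closes: Sep 7, 2009 + 4 days = Sep 11, 2009.
Sep 9, 2009 falls between when opening night takes place (Sep 7, 2009) and when the run closes (Sep 11, 2009).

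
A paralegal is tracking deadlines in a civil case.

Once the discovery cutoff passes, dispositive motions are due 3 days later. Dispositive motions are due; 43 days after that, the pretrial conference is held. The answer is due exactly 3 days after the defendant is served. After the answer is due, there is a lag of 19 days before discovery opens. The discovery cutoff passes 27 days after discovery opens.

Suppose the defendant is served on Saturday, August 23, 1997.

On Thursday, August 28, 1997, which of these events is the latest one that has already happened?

The answer is due

The defendant is served: Aug 23, 1997.
The answer is due: Aug 23, 1997 + 3 days = Aug 26, 1997.
Discovery opens: Aug 26, 1997 + 19 days = Sep 14, 1997.
The discovery cutoff passes: Sep 14, 1997 + 27 days = Oct 11, 1997.
Dispositive motions are due: Oct 11, 1997 + 3 days = Oct 14, 1997.
The pretrial conference is held: Oct 14, 1997 + 43 days = Nov 26, 1997.
Aug 28, 1997 falls between when the answer is due (Aug 26, 1997) and when discovery opens (Sep 14, 1997).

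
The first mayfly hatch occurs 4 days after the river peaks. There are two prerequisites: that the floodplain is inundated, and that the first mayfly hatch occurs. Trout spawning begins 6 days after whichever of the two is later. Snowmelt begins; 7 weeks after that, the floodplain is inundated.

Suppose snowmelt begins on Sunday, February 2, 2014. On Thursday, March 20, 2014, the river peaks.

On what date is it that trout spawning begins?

Sunday, March 30, 2014

Snowmelt begins: Feb 2, 2014.
The floodplain is inundated: Feb 2, 2014 + 7 weeks = Mar 23, 2014.
The river peaks: Mar 20, 2014.
The first mayfly hatch occurs: Mar 20, 2014 + 4 days = Mar 24, 2014.
Both prerequisites met — the floodplain is inundated (Mar 23, 2014), the first mayfly hatch occurs (Mar 24, 2014); the later is Mar 24, 2014.
Trout spawning begins: Mar 24, 2014 + 6 days = Mar 30, 2014.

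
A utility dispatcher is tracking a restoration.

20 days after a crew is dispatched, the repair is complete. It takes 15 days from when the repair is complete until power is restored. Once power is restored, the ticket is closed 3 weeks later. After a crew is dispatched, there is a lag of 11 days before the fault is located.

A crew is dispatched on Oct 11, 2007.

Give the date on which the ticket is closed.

A crew is dispatched: Oct 11, 2007.
The repair is complete: Oct 11, 2007 + 20 days = Oct 31, 2007.
Power is restored: Oct 31, 2007 + 15 days = Nov 15, 2007.
The ticket is closed: Nov 15, 2007 + 3 weeks = Dec 6, 2007.

Dec 6, 2007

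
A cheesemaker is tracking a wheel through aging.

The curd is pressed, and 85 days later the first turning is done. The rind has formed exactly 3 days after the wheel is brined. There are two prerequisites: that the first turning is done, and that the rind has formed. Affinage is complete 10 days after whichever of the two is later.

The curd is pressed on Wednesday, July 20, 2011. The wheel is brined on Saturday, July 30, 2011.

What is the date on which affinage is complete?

Sunday, October 23, 2011

The curd is pressed: Jul 20, 2011.
The first turning is done: Jul 20, 2011 + 85 days = Oct 13, 2011.
The wheel is brined: Jul 30, 2011.
The rind has formed: Jul 30, 2011 + 3 days = Aug 2, 2011.
Both prerequisites met — the first turning is done (Oct 13, 2011), the rind has formed (Aug 2, 2011); the later is Oct 13, 2011.
Affinage is complete: Oct 13, 2011 + 10 days = Oct 23, 2011.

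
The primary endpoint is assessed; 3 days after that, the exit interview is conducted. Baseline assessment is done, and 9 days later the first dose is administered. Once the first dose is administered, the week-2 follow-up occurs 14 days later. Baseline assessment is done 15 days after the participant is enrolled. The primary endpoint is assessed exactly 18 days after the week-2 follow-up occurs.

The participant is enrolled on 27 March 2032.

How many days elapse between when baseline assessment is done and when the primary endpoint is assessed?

Causal path: baseline assessment is done → the first dose is administered → the week-2 follow-up occurs → the primary endpoint is assessed.
Total delay along the path: 9 + 14 + 18 = 41 days.

41 days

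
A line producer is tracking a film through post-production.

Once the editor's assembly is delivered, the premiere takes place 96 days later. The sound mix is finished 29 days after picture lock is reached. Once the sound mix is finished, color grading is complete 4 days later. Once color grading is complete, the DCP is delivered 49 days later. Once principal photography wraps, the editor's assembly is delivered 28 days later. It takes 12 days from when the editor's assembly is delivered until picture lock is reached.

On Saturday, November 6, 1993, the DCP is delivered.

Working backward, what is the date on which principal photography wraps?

Wednesday, July 7, 1993

The DCP is delivered: Nov 6, 1993.
Color grading is complete: Nov 6, 1993 − 49 days = Sep 18, 1993.
The sound mix is finished: Sep 18, 1993 − 4 days = Sep 14, 1993.
Picture lock is reached: Sep 14, 1993 − 29 days = Aug 16, 1993.
The editor's assembly is delivered: Aug 16, 1993 − 12 days = Aug 4, 1993.
Principal photography wraps: Aug 4, 1993 − 28 days = Jul 7, 1993.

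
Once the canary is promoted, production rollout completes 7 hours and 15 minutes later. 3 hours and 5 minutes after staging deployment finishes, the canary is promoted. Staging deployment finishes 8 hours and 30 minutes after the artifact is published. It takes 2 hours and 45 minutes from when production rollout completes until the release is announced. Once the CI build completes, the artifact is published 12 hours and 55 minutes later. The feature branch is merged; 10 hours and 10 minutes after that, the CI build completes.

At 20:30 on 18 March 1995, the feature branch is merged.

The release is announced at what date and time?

17:10 on 20 March 1995

The feature branch is merged: 20:30 Mar 18, 1995.
The CI build completes: 20:30 Mar 18, 1995 + 10h10m = 06:40 Mar 19, 1995.
The artifact is published: 06:40 Mar 19, 1995 + 12h55m = 19:35 Mar 19, 1995.
Staging deployment finishes: 19:35 Mar 19, 1995 + 8h30m = 04:05 Mar 20, 1995.
The canary is promoted: 04:05 Mar 20, 1995 + 3h05m = 07:10 Mar 20, 1995.
Production rollout completes: 07:10 Mar 20, 1995 + 7h15m = 14:25 Mar 20, 1995.
The release is announced: 14:25 Mar 20, 1995 + 2h45m = 17:10 Mar 20, 1995.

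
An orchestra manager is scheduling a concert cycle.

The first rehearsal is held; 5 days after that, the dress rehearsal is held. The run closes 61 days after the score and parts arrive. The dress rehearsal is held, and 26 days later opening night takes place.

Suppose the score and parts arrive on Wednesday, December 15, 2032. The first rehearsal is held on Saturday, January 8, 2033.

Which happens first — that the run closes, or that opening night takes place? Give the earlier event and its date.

The score and parts arrive: Dec 15, 2032.
The run closes: Dec 15, 2032 + 61 days = Feb 14, 2033.
The first rehearsal is held: Jan 8, 2033.
The dress rehearsal is held: Jan 8, 2033 + 5 days = Jan 13, 2033.
Opening night takes place: Jan 13, 2033 + 26 days = Feb 8, 2033.
Comparing: the run closes on Feb 14, 2033 vs opening night takes place on Feb 8, 2033. Earlier: opening night takes place.

Opening night takes place — Tuesday, February 8, 2033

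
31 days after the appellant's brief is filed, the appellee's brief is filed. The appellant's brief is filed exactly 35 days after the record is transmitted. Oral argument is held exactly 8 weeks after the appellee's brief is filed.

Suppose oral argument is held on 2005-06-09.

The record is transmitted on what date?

Oral argument is held: Jun 9, 2005.
The appellee's brief is filed: Jun 9, 2005 − 8 weeks = Apr 14, 2005.
The appellant's brief is filed: Apr 14, 2005 − 31 days = Mar 14, 2005.
The record is transmitted: Mar 14, 2005 − 35 days = Feb 7, 2005.

2005-02-07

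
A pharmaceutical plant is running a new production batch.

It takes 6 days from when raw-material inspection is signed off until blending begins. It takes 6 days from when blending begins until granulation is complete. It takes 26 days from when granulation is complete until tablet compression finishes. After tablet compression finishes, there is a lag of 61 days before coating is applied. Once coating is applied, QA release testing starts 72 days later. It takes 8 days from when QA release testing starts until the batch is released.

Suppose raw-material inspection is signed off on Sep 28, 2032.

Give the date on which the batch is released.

Raw-material inspection is signed off: Sep 28, 2032.
Blending begins: Sep 28, 2032 + 6 days = Oct 4, 2032.
Granulation is complete: Oct 4, 2032 + 6 days = Oct 10, 2032.
Tablet compression finishes: Oct 10, 2032 + 26 days = Nov 5, 2032.
Coating is applied: Nov 5, 2032 + 61 days = Jan 5, 2033.
QA release testing starts: Jan 5, 2033 + 72 days = Mar 18, 2033.
The batch is released: Mar 18, 2033 + 8 days = Mar 26, 2033.

Mar 26, 2033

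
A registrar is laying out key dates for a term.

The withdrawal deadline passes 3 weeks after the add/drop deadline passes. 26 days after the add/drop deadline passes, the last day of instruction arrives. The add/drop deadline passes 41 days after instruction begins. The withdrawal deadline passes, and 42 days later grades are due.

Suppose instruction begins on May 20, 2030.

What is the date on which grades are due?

Sep 1, 2030

Instruction begins: May 20, 2030.
The add/drop deadline passes: May 20, 2030 + 41 days = Jun 30, 2030.
The withdrawal deadline passes: Jun 30, 2030 + 3 weeks = Jul 21, 2030.
Grades are due: Jul 21, 2030 + 42 days = Sep 1, 2030.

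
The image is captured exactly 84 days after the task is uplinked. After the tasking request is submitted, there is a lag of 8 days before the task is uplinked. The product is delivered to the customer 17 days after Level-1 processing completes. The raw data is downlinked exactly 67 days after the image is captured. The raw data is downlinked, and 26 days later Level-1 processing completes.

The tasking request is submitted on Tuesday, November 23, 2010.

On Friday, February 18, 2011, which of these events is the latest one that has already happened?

The task is uplinked

The tasking request is submitted: Nov 23, 2010.
The task is uplinked: Nov 23, 2010 + 8 days = Dec 1, 2010.
The image is captured: Dec 1, 2010 + 84 days = Feb 23, 2011.
The raw data is downlinked: Feb 23, 2011 + 67 days = May 1, 2011.
Level-1 processing completes: May 1, 2011 + 26 days = May 27, 2011.
The product is delivered to the customer: May 27, 2011 + 17 days = Jun 13, 2011.
Feb 18, 2011 falls between when the task is uplinked (Dec 1, 2010) and when the image is captured (Feb 23, 2011).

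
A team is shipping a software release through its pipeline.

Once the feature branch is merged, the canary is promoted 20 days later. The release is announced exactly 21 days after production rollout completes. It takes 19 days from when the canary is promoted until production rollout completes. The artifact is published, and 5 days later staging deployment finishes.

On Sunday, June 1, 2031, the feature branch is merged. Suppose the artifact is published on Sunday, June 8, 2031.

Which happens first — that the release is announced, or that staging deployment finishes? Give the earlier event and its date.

Staging deployment finishes — Friday, June 13, 2031

The feature branch is merged: Jun 1, 2031.
The canary is promoted: Jun 1, 2031 + 20 days = Jun 21, 2031.
Production rollout completes: Jun 21, 2031 + 19 days = Jul 10, 2031.
The release is announced: Jul 10, 2031 + 21 days = Jul 31, 2031.
The artifact is published: Jun 8, 2031.
Staging deployment finishes: Jun 8, 2031 + 5 days = Jun 13, 2031.
Comparing: the release is announced on Jul 31, 2031 vs staging deployment finishes on Jun 13, 2031. Earlier: staging deployment finishes.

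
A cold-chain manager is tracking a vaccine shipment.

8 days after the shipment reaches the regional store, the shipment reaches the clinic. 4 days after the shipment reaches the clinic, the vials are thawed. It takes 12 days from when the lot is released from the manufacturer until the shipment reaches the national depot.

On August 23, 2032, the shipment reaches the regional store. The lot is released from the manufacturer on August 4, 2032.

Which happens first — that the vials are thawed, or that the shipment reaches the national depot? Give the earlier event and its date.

The shipment reaches the national depot — August 16, 2032

The shipment reaches the regional store: Aug 23, 2032.
The shipment reaches the clinic: Aug 23, 2032 + 8 days = Aug 31, 2032.
The vials are thawed: Aug 31, 2032 + 4 days = Sep 4, 2032.
The lot is released from the manufacturer: Aug 4, 2032.
The shipment reaches the national depot: Aug 4, 2032 + 12 days = Aug 16, 2032.
Comparing: the vials are thawed on Sep 4, 2032 vs the shipment reaches the national depot on Aug 16, 2032. Earlier: the shipment reaches the national depot.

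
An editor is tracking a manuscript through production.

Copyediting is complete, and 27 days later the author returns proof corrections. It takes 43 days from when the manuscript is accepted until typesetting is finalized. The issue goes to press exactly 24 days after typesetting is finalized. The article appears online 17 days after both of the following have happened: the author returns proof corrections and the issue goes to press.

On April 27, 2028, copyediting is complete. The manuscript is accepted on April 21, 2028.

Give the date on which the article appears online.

Copyediting is complete: Apr 27, 2028.
The author returns proof corrections: Apr 27, 2028 + 27 days = May 24, 2028.
The manuscript is accepted: Apr 21, 2028.
Typesetting is finalized: Apr 21, 2028 + 43 days = Jun 3, 2028.
The issue goes to press: Jun 3, 2028 + 24 days = Jun 27, 2028.
Both prerequisites met — the author returns proof corrections (May 24, 2028), the issue goes to press (Jun 27, 2028); the later is Jun 27, 2028.
The article appears online: Jun 27, 2028 + 17 days = Jul 14, 2028.

July 14, 2028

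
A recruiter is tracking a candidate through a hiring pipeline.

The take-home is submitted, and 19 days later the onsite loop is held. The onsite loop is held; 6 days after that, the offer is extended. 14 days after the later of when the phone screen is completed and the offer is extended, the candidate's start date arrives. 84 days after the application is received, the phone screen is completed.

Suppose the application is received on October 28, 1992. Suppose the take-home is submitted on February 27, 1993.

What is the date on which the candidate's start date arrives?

April 7, 1993

The application is received: Oct 28, 1992.
The phone screen is completed: Oct 28, 1992 + 84 days = Jan 20, 1993.
The take-home is submitted: Feb 27, 1993.
The onsite loop is held: Feb 27, 1993 + 19 days = Mar 18, 1993.
The offer is extended: Mar 18, 1993 + 6 days = Mar 24, 1993.
Both prerequisites met — the phone screen is completed (Jan 20, 1993), the offer is extended (Mar 24, 1993); the later is Mar 24, 1993.
The candidate's start date arrives: Mar 24, 1993 + 14 days = Apr 7, 1993.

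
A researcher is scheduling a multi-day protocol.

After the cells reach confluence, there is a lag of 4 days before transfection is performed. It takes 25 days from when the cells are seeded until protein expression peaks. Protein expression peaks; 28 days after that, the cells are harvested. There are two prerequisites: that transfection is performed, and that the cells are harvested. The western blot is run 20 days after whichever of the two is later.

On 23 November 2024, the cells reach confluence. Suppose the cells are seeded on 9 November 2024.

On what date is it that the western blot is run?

21 January 2025

The cells reach confluence: Nov 23, 2024.
Transfection is performed: Nov 23, 2024 + 4 days = Nov 27, 2024.
The cells are seeded: Nov 9, 2024.
Protein expression peaks: Nov 9, 2024 + 25 days = Dec 4, 2024.
The cells are harvested: Dec 4, 2024 + 28 days = Jan 1, 2025.
Both prerequisites met — transfection is performed (Nov 27, 2024), the cells are harvested (Jan 1, 2025); the later is Jan 1, 2025.
The western blot is run: Jan 1, 2025 + 20 days = Jan 21, 2025.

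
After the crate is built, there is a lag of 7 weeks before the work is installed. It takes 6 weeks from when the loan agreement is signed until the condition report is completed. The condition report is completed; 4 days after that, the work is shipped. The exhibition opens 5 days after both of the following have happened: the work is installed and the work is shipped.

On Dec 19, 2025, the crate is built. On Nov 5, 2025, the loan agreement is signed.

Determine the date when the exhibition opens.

The crate is built: Dec 19, 2025.
The work is installed: Dec 19, 2025 + 7 weeks = Feb 6, 2026.
The loan agreement is signed: Nov 5, 2025.
The condition report is completed: Nov 5, 2025 + 6 weeks = Dec 17, 2025.
The work is shipped: Dec 17, 2025 + 4 days = Dec 21, 2025.
Both prerequisites met — the work is installed (Feb 6, 2026), the work is shipped (Dec 21, 2025); the later is Feb 6, 2026.
The exhibition opens: Feb 6, 2026 + 5 days = Feb 11, 2026.

Feb 11, 2026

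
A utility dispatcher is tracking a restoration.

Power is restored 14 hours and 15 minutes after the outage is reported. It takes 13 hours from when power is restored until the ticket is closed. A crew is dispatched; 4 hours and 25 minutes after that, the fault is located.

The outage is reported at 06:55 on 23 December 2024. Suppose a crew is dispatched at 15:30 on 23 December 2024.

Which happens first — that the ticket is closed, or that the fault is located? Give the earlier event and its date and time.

The fault is located — 19:55 on 23 December 2024

The outage is reported: 06:55 Dec 23, 2024.
Power is restored: 06:55 Dec 23, 2024 + 14h15m = 21:10 Dec 23, 2024.
The ticket is closed: 21:10 Dec 23, 2024 + 13h = 10:10 Dec 24, 2024.
A crew is dispatched: 15:30 Dec 23, 2024.
The fault is located: 15:30 Dec 23, 2024 + 4h25m = 19:55 Dec 23, 2024.
Comparing: the ticket is closed at 10:10 Dec 24, 2024 vs the fault is located at 19:55 Dec 23, 2024. Earlier: the fault is located.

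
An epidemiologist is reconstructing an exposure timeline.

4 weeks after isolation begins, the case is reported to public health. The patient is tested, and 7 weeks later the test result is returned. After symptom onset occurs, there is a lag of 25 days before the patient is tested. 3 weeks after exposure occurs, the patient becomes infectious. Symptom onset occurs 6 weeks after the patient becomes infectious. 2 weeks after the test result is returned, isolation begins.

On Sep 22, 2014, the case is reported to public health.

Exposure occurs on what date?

The case is reported to public health: Sep 22, 2014.
Isolation begins: Sep 22, 2014 − 4 weeks = Aug 25, 2014.
The test result is returned: Aug 25, 2014 − 2 weeks = Aug 11, 2014.
The patient is tested: Aug 11, 2014 − 7 weeks = Jun 23, 2014.
Symptom onset occurs: Jun 23, 2014 − 25 days = May 29, 2014.
The patient becomes infectious: May 29, 2014 − 6 weeks = Apr 17, 2014.
Exposure occurs: Apr 17, 2014 − 3 weeks = Mar 27, 2014.

Mar 27, 2014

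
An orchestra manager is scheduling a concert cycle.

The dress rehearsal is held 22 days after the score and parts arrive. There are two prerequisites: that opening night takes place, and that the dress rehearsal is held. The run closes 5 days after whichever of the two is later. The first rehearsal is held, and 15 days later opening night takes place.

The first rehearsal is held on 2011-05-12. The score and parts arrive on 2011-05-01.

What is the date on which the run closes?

2011-06-01

The first rehearsal is held: May 12, 2011.
Opening night takes place: May 12, 2011 + 15 days = May 27, 2011.
The score and parts arrive: May 1, 2011.
The dress rehearsal is held: May 1, 2011 + 22 days = May 23, 2011.
Both prerequisites met — opening night takes place (May 27, 2011), the dress rehearsal is held (May 23, 2011); the later is May 27, 2011.
The run closes: May 27, 2011 + 5 days = Jun 1, 2011.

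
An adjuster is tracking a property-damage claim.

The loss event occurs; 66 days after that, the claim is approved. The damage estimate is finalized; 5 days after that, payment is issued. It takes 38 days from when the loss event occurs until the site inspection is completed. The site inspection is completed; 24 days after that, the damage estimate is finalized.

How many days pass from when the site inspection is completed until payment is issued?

Causal path: the site inspection is completed → the damage estimate is finalized → payment is issued.
Total delay along the path: 24 + 5 = 29 days.

29 days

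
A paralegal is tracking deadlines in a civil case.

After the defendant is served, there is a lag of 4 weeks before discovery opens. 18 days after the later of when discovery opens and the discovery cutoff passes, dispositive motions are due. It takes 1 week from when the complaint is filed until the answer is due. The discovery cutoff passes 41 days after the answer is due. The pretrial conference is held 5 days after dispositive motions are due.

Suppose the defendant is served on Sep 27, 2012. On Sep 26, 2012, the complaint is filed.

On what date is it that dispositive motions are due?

The defendant is served: Sep 27, 2012.
Discovery opens: Sep 27, 2012 + 4 weeks = Oct 25, 2012.
The complaint is filed: Sep 26, 2012.
The answer is due: Sep 26, 2012 + 1 week = Oct 3, 2012.
The discovery cutoff passes: Oct 3, 2012 + 41 days = Nov 13, 2012.
Both prerequisites met — discovery opens (Oct 25, 2012), the discovery cutoff passes (Nov 13, 2012); the later is Nov 13, 2012.
Dispositive motions are due: Nov 13, 2012 + 18 days = Dec 1, 2012.

Dec 1, 2012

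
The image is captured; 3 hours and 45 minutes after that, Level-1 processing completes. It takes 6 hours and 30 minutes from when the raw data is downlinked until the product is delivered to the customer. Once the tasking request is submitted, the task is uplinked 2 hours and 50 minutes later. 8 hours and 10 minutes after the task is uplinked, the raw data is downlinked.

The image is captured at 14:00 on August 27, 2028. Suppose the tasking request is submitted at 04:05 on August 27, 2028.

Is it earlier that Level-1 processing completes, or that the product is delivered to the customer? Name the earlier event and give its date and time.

The image is captured: 14:00 Aug 27, 2028.
Level-1 processing completes: 14:00 Aug 27, 2028 + 3h45m = 17:45 Aug 27, 2028.
The tasking request is submitted: 04:05 Aug 27, 2028.
The task is uplinked: 04:05 Aug 27, 2028 + 2h50m = 06:55 Aug 27, 2028.
The raw data is downlinked: 06:55 Aug 27, 2028 + 8h10m = 15:05 Aug 27, 2028.
The product is delivered to the customer: 15:05 Aug 27, 2028 + 6h30m = 21:35 Aug 27, 2028.
Comparing: Level-1 processing completes at 17:45 Aug 27, 2028 vs the product is delivered to the customer at 21:35 Aug 27, 2028. Earlier: Level-1 processing completes.

Level-1 processing completes — 17:45 on August 27, 2028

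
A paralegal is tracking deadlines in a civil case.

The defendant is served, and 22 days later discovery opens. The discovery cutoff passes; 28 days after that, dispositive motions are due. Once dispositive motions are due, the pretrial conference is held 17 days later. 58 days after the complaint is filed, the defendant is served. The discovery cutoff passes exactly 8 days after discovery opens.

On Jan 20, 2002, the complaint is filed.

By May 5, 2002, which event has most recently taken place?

The discovery cutoff passes

The complaint is filed: Jan 20, 2002.
The defendant is served: Jan 20, 2002 + 58 days = Mar 19, 2002.
Discovery opens: Mar 19, 2002 + 22 days = Apr 10, 2002.
The discovery cutoff passes: Apr 10, 2002 + 8 days = Apr 18, 2002.
Dispositive motions are due: Apr 18, 2002 + 28 days = May 16, 2002.
The pretrial conference is held: May 16, 2002 + 17 days = Jun 2, 2002.
May 5, 2002 falls between when the discovery cutoff passes (Apr 18, 2002) and when dispositive motions are due (May 16, 2002).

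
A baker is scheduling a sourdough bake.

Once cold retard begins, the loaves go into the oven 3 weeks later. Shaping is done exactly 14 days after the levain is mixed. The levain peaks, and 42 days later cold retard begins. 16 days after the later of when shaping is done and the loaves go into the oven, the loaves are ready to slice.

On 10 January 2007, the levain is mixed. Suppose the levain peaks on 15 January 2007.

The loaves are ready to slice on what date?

4 April 2007

The levain is mixed: Jan 10, 2007.
Shaping is done: Jan 10, 2007 + 14 days = Jan 24, 2007.
The levain peaks: Jan 15, 2007.
Cold retard begins: Jan 15, 2007 + 42 days = Feb 26, 2007.
The loaves go into the oven: Feb 26, 2007 + 3 weeks = Mar 19, 2007.
Both prerequisites met — shaping is done (Jan 24, 2007), the loaves go into the oven (Mar 19, 2007); the later is Mar 19, 2007.
The loaves are ready to slice: Mar 19, 2007 + 16 days = Apr 4, 2007.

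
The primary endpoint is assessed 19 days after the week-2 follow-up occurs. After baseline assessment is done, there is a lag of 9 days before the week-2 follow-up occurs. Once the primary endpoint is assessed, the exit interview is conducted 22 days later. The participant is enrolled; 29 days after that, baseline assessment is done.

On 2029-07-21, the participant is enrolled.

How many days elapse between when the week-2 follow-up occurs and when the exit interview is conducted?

Causal path: the week-2 follow-up occurs → the primary endpoint is assessed → the exit interview is conducted.
Total delay along the path: 19 + 22 = 41 days.

41 days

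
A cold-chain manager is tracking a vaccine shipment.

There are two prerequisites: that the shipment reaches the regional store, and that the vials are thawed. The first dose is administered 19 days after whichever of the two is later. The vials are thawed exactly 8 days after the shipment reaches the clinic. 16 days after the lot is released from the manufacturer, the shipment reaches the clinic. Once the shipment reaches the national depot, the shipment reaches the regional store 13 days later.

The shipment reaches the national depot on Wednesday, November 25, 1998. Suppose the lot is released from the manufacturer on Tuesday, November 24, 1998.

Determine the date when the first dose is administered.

Wednesday, January 6, 1999

The shipment reaches the national depot: Nov 25, 1998.
The shipment reaches the regional store: Nov 25, 1998 + 13 days = Dec 8, 1998.
The lot is released from the manufacturer: Nov 24, 1998.
The shipment reaches the clinic: Nov 24, 1998 + 16 days = Dec 10, 1998.
The vials are thawed: Dec 10, 1998 + 8 days = Dec 18, 1998.
Both prerequisites met — the shipment reaches the regional store (Dec 8, 1998), the vials are thawed (Dec 18, 1998); the later is Dec 18, 1998.
The first dose is administered: Dec 18, 1998 + 19 days = Jan 6, 1999.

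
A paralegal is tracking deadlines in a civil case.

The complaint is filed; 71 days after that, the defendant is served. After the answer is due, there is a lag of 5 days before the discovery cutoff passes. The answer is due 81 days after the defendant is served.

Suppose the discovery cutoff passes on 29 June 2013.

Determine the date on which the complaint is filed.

The discovery cutoff passes: Jun 29, 2013.
The answer is due: Jun 29, 2013 − 5 days = Jun 24, 2013.
The defendant is served: Jun 24, 2013 − 81 days = Apr 4, 2013.
The complaint is filed: Apr 4, 2013 − 71 days = Jan 23, 2013.

23 January 2013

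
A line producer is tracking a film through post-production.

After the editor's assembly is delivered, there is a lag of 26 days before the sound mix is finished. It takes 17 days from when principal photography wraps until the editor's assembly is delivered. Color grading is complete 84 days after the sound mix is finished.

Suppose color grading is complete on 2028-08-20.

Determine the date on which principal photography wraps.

Color grading is complete: Aug 20, 2028.
The sound mix is finished: Aug 20, 2028 − 84 days = May 28, 2028.
The editor's assembly is delivered: May 28, 2028 − 26 days = May 2, 2028.
Principal photography wraps: May 2, 2028 − 17 days = Apr 15, 2028.

2028-04-15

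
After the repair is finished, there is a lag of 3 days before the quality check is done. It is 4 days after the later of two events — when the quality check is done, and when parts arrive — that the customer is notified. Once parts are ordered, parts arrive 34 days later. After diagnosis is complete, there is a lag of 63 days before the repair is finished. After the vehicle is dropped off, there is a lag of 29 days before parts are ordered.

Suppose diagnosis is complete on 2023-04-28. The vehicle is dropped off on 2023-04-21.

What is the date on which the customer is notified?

2023-07-07

Diagnosis is complete: Apr 28, 2023.
The repair is finished: Apr 28, 2023 + 63 days = Jun 30, 2023.
The quality check is done: Jun 30, 2023 + 3 days = Jul 3, 2023.
The vehicle is dropped off: Apr 21, 2023.
Parts are ordered: Apr 21, 2023 + 29 days = May 20, 2023.
Parts arrive: May 20, 2023 + 34 days = Jun 23, 2023.
Both prerequisites met — the quality check is done (Jul 3, 2023), parts arrive (Jun 23, 2023); the later is Jul 3, 2023.
The customer is notified: Jul 3, 2023 + 4 days = Jul 7, 2023.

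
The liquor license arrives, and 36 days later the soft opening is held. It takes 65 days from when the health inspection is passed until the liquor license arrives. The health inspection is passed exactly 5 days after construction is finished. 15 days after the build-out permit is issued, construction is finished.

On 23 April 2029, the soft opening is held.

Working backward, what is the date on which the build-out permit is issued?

The soft opening is held: Apr 23, 2029.
The liquor license arrives: Apr 23, 2029 − 36 days = Mar 18, 2029.
The health inspection is passed: Mar 18, 2029 − 65 days = Jan 12, 2029.
Construction is finished: Jan 12, 2029 − 5 days = Jan 7, 2029.
The build-out permit is issued: Jan 7, 2029 − 15 days = Dec 23, 2028.

23 December 2028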